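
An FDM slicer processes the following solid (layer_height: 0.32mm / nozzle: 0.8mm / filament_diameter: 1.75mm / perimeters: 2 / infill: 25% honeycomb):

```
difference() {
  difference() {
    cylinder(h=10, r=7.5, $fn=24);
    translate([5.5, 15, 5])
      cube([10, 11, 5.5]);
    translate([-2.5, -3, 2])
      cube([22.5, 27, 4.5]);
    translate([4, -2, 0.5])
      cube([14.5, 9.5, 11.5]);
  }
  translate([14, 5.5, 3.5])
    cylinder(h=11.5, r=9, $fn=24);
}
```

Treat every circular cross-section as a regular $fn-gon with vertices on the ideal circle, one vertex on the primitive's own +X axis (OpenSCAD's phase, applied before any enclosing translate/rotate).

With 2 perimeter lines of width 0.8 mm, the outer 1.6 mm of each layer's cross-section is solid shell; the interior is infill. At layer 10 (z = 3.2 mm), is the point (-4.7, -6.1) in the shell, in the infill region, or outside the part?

At z = 3.2 mm: the r=7.5 cylinder contributes a regular 24-gon of circumradius 7.5; the cube at (5.5, 15) does not reach this height (z outside [5, 10.5]); the cube at (-2.5, -3) (footprint 22.5×27) is included at this height; the cube at (4, -2) is present — its section is the full 14.5×9.5 rectangle; Subtracting the remaining from the first: starting from the r=7.5 cylinder, the 22.5×27 cube at (-2.5, -3) partially overlaps it — only the 91.22 mm² overlap (of its 607.50 mm²) is removed, clipping the outline; the 14.5×9.5 cube at (4, -2) misses the remaining region (no effect) — 1 connected region; the cylinder at (14, 5.5) is not intersected at this z (z outside [3.5, 15]); Taking the first minus the rest: none of the subtracted shapes is present at this height, so the result so far is unchanged — 1 connected region. Overall, the cross-section is a single solid region. The nearest boundary edge runs (-3.75, -6.50)→(-5.30, -5.30); distance from the point to it = 0.26 mm. The point is not inside any of the regions above, so it lies outside the cross-section (0.26 mm from the nearest boundary).

outside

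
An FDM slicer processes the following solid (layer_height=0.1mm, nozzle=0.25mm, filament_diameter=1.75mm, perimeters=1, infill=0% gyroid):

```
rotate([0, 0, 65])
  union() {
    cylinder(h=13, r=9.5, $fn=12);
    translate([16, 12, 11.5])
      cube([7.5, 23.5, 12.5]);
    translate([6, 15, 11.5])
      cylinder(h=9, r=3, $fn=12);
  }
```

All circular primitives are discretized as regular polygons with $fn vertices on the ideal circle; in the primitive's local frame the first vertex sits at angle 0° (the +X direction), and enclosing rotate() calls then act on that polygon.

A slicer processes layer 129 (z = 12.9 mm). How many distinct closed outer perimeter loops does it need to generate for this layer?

At z = 12.9 mm: the cylinder: section is a regular 12-gon, circumradius r=9.5; the cube at (16, 12) (footprint 7.5×23.5) is included at this height; the cylinder at (6, 15): section is a regular 12-gon, circumradius r=3; Merging all regions: the 3 present regions are separate (no shared area or edge), so areas and boundary lengths simply add and each stays a separate island — 3 connected regions; (whole slice rotated 65° about Z — lengths, areas and connectivity unchanged). The result has 3 disconnected regions.

3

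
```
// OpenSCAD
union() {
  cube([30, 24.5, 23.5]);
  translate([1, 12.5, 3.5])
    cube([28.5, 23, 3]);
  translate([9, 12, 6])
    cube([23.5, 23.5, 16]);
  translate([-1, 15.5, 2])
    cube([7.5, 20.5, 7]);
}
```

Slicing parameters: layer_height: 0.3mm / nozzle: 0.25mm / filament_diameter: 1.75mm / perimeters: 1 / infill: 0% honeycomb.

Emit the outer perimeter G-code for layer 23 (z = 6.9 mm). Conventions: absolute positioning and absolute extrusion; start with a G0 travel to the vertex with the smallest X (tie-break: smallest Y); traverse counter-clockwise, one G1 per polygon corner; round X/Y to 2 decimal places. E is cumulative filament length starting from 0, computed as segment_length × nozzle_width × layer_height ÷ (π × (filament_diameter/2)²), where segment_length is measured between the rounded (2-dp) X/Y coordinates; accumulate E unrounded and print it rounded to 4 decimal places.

At z = 6.9 mm: the cube is present — its section is the full 30×24.5 rectangle; the cube at (1, 12.5) does not reach this height (z outside [3.5, 6.5]); the cube at (9, 12) (footprint 23.5×23.5) is included at this height; the cube at (-1, 15.5) (footprint 7.5×20.5) is included at this height; Combining (union): the regions partially overlap (shared area 321.00 mm²), so overlapping operands fuse into one piece — 1 connected region. The outline is a single polygon with 12 vertices. Extrusion per mm of travel: 0.25 × 0.3 / (π × 0.875²) = 0.031181. Accumulating E over each segment gives final E = 5.0202.

G0 X-1.00 Y15.50 Z6.90
G1 X0.00 Y15.50 E0.0312
G1 X0.00 Y0.00 E0.5145
G1 X30.00 Y0.00 E1.4499
G1 X30.00 Y12.00 E1.8241
G1 X32.50 Y12.00 E1.9021
G1 X32.50 Y35.50 E2.6348
G1 X9.00 Y35.50 E3.3676
G1 X9.00 Y24.50 E3.7106
G1 X6.50 Y24.50 E3.7885
G1 X6.50 Y36.00 E4.1471
G1 X-1.00 Y36.00 E4.3810
G1 X-1.00 Y15.50 E5.0202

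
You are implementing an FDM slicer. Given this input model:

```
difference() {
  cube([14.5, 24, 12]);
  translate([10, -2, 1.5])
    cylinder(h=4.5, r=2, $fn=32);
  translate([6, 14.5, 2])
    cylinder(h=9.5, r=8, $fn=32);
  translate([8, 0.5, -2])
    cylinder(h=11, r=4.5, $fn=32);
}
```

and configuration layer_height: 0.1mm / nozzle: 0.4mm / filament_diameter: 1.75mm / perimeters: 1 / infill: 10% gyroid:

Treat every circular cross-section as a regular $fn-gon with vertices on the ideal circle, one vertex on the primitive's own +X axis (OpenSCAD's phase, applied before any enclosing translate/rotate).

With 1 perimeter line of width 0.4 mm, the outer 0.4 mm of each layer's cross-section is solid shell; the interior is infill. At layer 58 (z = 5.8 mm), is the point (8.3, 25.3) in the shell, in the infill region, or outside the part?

At z = 5.8 mm: the cube (footprint 14.5×24) is included at this height; the cylinder at (10, -2): section is a regular 32-gon, circumradius r=2; the r=8 cylinder at (6, 14.5) contributes a regular 32-gon of circumradius 8; the cylinder at (8, 0.5): section is a regular 32-gon, circumradius r=4.5; Subtracting the remaining from the first: starting from the 14.5×24 cube, the r=2 cylinder at (10, -2) misses the remaining region (no effect); the r=8 cylinder at (6, 14.5) partially overlaps it — only the 185.57 mm² overlap (of its 199.77 mm²) is removed, clipping the outline; the r=4.5 cylinder at (8, 0.5) partially overlaps it — only the 36.08 mm² overlap (of its 63.21 mm²) is removed, clipping the outline — 1 connected region. Overall, the cross-section is a single solid region. The nearest boundary edge runs (0.00, 24.00)→(14.50, 24.00); distance from the point to it = 1.30 mm. The point is not inside any of the regions above, so it lies outside the cross-section (1.30 mm from the nearest boundary).

outside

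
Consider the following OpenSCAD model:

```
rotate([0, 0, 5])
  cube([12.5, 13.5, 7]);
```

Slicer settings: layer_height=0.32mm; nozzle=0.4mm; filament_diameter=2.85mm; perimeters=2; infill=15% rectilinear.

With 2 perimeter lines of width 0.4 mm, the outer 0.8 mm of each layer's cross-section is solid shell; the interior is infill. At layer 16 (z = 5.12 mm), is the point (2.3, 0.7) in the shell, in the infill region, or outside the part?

shell

At z = 5.12 mm: the 12.5×13.5 cube contributes its full rectangle; (whole slice rotated 5° about Z — lengths, areas and connectivity unchanged). Overall, the cross-section is a single solid region. Undo the 5° rotation: the query point maps to (2.352, 0.497) in the un-rotated model frame. The nearest boundary edge runs (0.00, 0.00)→(12.50, 0.00); distance from the point to it = 0.50 mm. The point is inside the cross-section, 0.50 mm from the nearest boundary — within the 0.8 mm shell band (2 × 0.4).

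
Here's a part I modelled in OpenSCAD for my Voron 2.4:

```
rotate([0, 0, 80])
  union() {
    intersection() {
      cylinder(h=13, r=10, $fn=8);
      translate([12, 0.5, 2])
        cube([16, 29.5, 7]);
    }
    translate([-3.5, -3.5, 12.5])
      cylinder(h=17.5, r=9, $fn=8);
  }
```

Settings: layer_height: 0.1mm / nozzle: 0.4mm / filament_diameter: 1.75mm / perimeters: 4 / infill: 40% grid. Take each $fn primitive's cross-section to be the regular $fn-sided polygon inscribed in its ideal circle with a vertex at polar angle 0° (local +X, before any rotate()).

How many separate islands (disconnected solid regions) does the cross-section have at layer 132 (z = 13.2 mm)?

1

At z = 13.2 mm: the cylinder is absent (z outside [0, 13]); the cube at (12, 0.5) does not reach this height (z outside [2, 9]); Keeping only the common overlap: at least one operand is absent at this height, so nothing remains; the r=9 cylinder at (-3.5, -3.5) contributes a regular 8-gon of circumradius 9; Taking the union: only the r=9 cylinder at (-3.5, -3.5) is present, so the union is just that shape — 1 connected region; (rotated 80° about Z; rotation is an isometry so areas/perimeters/island counts are preserved). Overall, the cross-section is a single solid region. Island count = 1.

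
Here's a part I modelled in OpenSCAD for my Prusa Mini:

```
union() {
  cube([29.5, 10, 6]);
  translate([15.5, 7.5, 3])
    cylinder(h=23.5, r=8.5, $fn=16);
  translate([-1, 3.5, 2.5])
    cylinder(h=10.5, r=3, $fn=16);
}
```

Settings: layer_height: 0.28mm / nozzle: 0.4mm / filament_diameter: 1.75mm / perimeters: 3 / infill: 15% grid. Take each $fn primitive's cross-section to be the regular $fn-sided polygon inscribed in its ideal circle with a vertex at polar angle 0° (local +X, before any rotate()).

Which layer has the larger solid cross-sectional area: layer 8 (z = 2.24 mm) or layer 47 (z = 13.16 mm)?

layer 8 (z = 2.24 mm)

Layer 8 (z = 2.24): the cube (footprint 29.5×10) is included at this height (area 295.00 mm²); the cylinder at (15.5, 7.5) is absent (z outside [3, 26.5]); the cylinder at (-1, 3.5) does not reach this height (z outside [2.5, 13]); Merging all regions: only the 29.5×10 cube is present, so the union is just that shape — area = 295.00 mm². So its area = 295.00 mm². Layer 47 (z = 13.16): the cube is not intersected at this z (z outside [0, 6]); the r=8.5 cylinder at (15.5, 7.5) gives a regular 16-gon of circumradius 8.5 (constant along its height) (area = (16/2)·8.500²·sin(360°/16) = 221.19 mm²); the cylinder at (-1, 3.5) does not reach this height (z outside [2.5, 13]); Merging all regions: only the r=8.5 cylinder at (15.5, 7.5) is present, so the union is just that shape — area = 221.19 mm². So its area = 221.19 mm². Layer 8 is larger (295.00 vs 221.19 mm²).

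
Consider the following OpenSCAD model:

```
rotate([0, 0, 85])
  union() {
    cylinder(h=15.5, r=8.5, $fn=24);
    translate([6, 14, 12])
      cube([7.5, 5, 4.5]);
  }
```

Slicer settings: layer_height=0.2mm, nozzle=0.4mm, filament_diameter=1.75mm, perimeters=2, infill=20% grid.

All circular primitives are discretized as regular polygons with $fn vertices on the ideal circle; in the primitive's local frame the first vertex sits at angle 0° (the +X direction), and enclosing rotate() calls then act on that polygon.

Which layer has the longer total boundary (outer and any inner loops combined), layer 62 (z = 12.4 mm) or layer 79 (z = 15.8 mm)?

layer 62 (z = 12.4 mm)

Layer 62 (z = 12.4): the r=8.5 cylinder gives a regular 24-gon of circumradius 8.5 (constant along its height) (perimeter = 2·24·8.500·sin(180°/24) = 53.25 mm); the cube at (6, 14) is present — its section is the full 7.5×5 rectangle (perimeter 25.00 mm); Taking the union: the 2 present regions are separate (no shared area or edge), so areas and boundary lengths simply add and each stays a separate island — boundary = 78.25 mm; (rotated 85° about Z; rotation is an isometry so areas/perimeters/island counts are preserved). So its perimeter = 78.25 mm. Layer 79 (z = 15.8): the cylinder is not intersected at this z (z outside [0, 15.5]); the 7.5×5 cube at (6, 14) contributes its full rectangle (perimeter 25.00 mm); Merging all regions: only the 7.5×5 cube at (6, 14) is present, so the union is just that shape — boundary = 25.00 mm; (rotated 85° about Z; rotation is an isometry so areas/perimeters/island counts are preserved). So its perimeter = 25.00 mm. Layer 62 is larger (78.25 vs 25.00 mm).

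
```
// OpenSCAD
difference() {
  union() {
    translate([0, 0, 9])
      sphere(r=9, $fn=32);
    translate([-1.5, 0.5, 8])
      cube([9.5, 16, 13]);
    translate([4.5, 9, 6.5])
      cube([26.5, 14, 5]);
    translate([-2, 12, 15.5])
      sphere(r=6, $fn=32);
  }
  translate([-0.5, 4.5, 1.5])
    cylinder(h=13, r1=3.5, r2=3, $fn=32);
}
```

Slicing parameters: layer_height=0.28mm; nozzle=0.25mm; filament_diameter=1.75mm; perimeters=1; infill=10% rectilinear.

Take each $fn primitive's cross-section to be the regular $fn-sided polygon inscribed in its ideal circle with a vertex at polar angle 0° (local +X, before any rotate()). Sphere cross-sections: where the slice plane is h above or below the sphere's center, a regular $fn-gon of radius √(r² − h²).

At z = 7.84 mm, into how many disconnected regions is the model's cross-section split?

At z = 7.84 mm: the r=9 sphere slices to a regular 32-gon of circumradius 8.925 (√(r²−h²) with h=1.16 from center); the cube at (-1.5, 0.5) is absent (z outside [8, 21]); the cube at (4.5, 9) (footprint 26.5×14) is included at this height; the sphere at (-2, 12) does not reach this height (|z−center|=7.660 > r=6); Merging all regions: the 2 present regions are separate (no shared area or edge), so areas and boundary lengths simply add and each stays a separate island — 2 connected regions; the cone at (-0.5, 4.5) contributes a regular 32-gon of circumradius 3.256 (interpolated between r1=3.5 and r2=3 at t=0.488); Taking the first minus the rest: starting from the result so far, the cone at (-0.5, 4.5) lies wholly inside it (removes its full 33.10 mm² and its 20.43 mm outline becomes a hole wall) — 2 connected regions with 1 hole. The result has 2 disconnected regions.

2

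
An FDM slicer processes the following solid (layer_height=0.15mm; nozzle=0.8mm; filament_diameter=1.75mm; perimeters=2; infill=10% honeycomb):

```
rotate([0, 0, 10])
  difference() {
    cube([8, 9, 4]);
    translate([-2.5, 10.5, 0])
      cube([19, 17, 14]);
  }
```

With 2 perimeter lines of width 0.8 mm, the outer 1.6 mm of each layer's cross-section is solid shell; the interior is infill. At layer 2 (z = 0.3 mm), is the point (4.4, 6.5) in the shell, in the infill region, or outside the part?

At z = 0.3 mm: the 8×9 cube contributes its full rectangle; the cube at (-2.5, 10.5) is present — its section is the full 19×17 rectangle; Taking the first minus the rest: starting from the 8×9 cube, the 19×17 cube at (-2.5, 10.5) misses the remaining region (no effect) — 1 connected region; (whole slice rotated 10° about Z — lengths, areas and connectivity unchanged). Overall, the cross-section is a single solid region. Undo the 10° rotation: the query point maps to (5.462, 5.637) in the un-rotated model frame. The nearest boundary edge runs (8.00, 9.00)→(8.00, 0.00); distance from the point to it = 2.54 mm. The point is inside the cross-section and 2.54 mm from the nearest boundary — more than the 1.6 mm shell width (2 × 0.8), so it's in the infill interior.

infill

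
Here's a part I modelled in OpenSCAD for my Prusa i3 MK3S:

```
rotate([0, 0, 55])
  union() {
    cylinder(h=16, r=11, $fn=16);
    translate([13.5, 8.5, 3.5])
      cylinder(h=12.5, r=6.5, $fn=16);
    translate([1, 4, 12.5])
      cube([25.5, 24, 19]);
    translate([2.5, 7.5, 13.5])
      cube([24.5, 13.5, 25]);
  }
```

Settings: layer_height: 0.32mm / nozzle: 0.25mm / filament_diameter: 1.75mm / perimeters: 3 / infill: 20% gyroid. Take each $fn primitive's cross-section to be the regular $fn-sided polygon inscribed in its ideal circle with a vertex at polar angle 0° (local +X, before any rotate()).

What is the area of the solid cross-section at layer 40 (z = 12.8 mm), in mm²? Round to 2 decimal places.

950.44 mm²

At z = 12.8 mm: the r=11 cylinder gives a regular 16-gon of circumradius 11 (constant along its height) (area = (16/2)·11.000²·sin(360°/16) = 370.44 mm²); the cylinder at (13.5, 8.5): section is a regular 16-gon, circumradius r=6.5 (area = (16/2)·6.500²·sin(360°/16) = 129.35 mm²); the 25.5×24 cube at (1, 4) contributes its full rectangle (area 612.00 mm²); the cube at (2.5, 7.5) does not reach this height (z outside [13.5, 38.5]); Merging all regions: the regions partially overlap — summed areas 1111.78 mm² minus the doubly-counted overlap 161.35 mm² gives 950.44 mm² — area = 950.44 mm²; (rotated 55° about Z; rotation is an isometry so areas/perimeters/island counts are preserved). Overall, the cross-section is a single solid region. Net area = 950.44 mm².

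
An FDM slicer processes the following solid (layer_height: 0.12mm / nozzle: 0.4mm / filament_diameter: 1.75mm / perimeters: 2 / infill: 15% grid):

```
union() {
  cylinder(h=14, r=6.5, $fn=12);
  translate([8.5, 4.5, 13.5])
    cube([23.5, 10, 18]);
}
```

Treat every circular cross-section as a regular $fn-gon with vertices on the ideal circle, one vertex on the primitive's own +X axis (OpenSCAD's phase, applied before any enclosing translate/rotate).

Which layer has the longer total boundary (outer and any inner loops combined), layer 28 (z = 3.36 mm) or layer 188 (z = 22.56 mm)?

Layer 28 (z = 3.36): the cylinder: section is a regular 12-gon, circumradius r=6.5 (perimeter = 2·12·6.500·sin(180°/12) = 40.38 mm); the cube at (8.5, 4.5) is absent (z outside [13.5, 31.5]); Combining (union): only the r=6.5 cylinder is present, so the union is just that shape — boundary = 40.38 mm. So its perimeter = 40.38 mm. Layer 188 (z = 22.56): the cylinder does not reach this height (z outside [0, 14]); the 23.5×10 cube at (8.5, 4.5) contributes its full rectangle (perimeter 67.00 mm); Merging all regions: only the 23.5×10 cube at (8.5, 4.5) is present, so the union is just that shape — boundary = 67.00 mm. So its perimeter = 67.00 mm. Layer 188 is larger (67.00 vs 40.38 mm).

layer 188 (z = 22.56 mm)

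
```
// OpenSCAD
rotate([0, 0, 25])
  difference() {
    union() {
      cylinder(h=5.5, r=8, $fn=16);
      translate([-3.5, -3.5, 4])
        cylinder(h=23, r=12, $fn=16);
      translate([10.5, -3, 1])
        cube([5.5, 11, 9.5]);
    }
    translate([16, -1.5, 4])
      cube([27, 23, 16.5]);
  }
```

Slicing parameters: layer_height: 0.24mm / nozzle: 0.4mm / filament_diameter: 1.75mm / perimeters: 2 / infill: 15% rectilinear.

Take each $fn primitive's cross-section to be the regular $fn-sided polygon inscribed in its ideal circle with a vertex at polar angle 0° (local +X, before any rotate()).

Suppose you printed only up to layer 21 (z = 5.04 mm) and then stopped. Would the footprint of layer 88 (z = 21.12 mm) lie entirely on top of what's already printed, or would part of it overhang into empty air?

Compare the two slices. At z = 5.04: the r=8 cylinder contributes a regular 16-gon of circumradius 8 (area = (16/2)·8.000²·sin(360°/16) = 195.93 mm²); the cylinder at (-3.5, -3.5): section is a regular 16-gon, circumradius r=12 (area = (16/2)·12.000²·sin(360°/16) = 440.85 mm²); the cube at (10.5, -3) is present — its section is the full 5.5×11 rectangle (area 60.50 mm²); Merging all regions: the regions partially overlap — summed areas 697.29 mm² minus the doubly-counted overlap 187.75 mm² gives 509.53 mm² — area = 509.53 mm²; the cube at (16, -1.5) is present — its section is the full 27×23 rectangle (area 621.00 mm²); Taking the first minus the rest: starting from that combined region (509.53 mm²), the 27×23 cube at (16, -1.5) misses the remaining region (no effect) — area = 509.53 mm²; (whole slice rotated 25° about Z — lengths, areas and connectivity unchanged). At z = 21.12: the cylinder is not intersected at this z (z outside [0, 5.5]); the r=12 cylinder at (-3.5, -3.5) gives a regular 16-gon of circumradius 12 (constant along its height) (area = (16/2)·12.000²·sin(360°/16) = 440.85 mm²); the cube at (10.5, -3) is not intersected at this z (z outside [1, 10.5]); Merging all regions: only the r=12 cylinder at (-3.5, -3.5) is present, so the union is just that shape — area = 440.85 mm²; the cube at (16, -1.5) does not reach this height (z outside [4, 20.5]); After the difference (first − rest): none of the subtracted shapes is present at this height, so the result so far is unchanged — area = 440.85 mm²; (rotated 25° about Z; rotation is an isometry so areas/perimeters/island counts are preserved). Checking containment: the cross-section at z = 21.12 is a subset of the cross-section at z = 5.04.

entirely on top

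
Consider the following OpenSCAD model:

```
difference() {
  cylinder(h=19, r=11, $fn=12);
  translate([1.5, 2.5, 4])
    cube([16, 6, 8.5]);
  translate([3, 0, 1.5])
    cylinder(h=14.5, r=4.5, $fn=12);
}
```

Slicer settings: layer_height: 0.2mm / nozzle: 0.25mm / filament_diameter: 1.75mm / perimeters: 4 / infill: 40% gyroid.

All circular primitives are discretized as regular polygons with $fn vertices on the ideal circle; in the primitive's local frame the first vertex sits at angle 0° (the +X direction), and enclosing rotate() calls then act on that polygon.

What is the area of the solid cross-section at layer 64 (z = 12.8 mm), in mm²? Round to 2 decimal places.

At z = 12.8 mm: the r=11 cylinder gives a regular 12-gon of circumradius 11 (constant along its height) (area = (12/2)·11.000²·sin(360°/12) = 363.00 mm²); the cube at (1.5, 2.5) is not intersected at this z (z outside [4, 12.5]); the r=4.5 cylinder at (3, 0) gives a regular 12-gon of circumradius 4.5 (constant along its height) (area = (12/2)·4.500²·sin(360°/12) = 60.75 mm²); Subtracting the remaining from the first: starting from the r=11 cylinder (363.00 mm²), the r=4.5 cylinder at (3, 0) lies wholly inside it (removes its full 60.75 mm² and its 27.95 mm outline becomes a hole wall) — area = 302.25 mm². Overall, the cross-section is one region with 1 hole. Net area = 302.25 mm².

302.25 mm²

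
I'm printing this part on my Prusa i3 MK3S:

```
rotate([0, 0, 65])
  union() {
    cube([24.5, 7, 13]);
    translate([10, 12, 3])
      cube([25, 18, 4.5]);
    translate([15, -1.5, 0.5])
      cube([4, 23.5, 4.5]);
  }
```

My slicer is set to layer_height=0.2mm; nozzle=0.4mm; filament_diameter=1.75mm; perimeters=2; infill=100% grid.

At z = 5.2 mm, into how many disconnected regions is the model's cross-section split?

At z = 5.2 mm: the cube (footprint 24.5×7) is included at this height; the cube at (10, 12) (footprint 25×18) is included at this height; the cube at (15, -1.5) does not reach this height (z outside [0.5, 5]); Combining (union): the 2 present regions are separate (no shared area or edge), so areas and boundary lengths simply add and each stays a separate island — 2 connected regions; (whole slice rotated 65° about Z — lengths, areas and connectivity unchanged). The result has 2 disconnected regions.

2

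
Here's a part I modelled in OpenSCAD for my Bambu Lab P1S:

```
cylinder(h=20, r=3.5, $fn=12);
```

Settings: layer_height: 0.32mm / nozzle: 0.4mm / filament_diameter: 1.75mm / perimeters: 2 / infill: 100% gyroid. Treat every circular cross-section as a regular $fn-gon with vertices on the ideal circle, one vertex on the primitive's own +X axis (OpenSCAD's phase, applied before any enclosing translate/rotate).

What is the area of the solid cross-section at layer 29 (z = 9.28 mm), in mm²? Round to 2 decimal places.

36.75 mm²

At z = 9.28 mm: the r=3.5 cylinder gives a regular 12-gon of circumradius 3.5 (constant along its height) (area = (12/2)·3.500²·sin(360°/12) = 36.75 mm²). Overall, the cross-section is a single solid region. Net area = 36.75 mm².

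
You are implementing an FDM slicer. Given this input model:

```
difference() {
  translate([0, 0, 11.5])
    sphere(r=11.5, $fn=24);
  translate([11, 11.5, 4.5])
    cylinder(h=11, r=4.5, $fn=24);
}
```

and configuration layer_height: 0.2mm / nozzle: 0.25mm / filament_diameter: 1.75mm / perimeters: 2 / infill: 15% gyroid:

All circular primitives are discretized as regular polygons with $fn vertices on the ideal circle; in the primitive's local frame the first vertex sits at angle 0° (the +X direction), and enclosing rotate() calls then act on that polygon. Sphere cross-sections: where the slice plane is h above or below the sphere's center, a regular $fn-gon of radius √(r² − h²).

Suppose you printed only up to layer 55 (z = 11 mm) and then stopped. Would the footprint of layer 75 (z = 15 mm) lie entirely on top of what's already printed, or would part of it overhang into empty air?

Compare the two slices. At z = 11: the sphere: section is a regular 24-gon, circumradius = √(r²−h²) = √(11.5²−0.5²) = 11.489 (area = (24/2)·11.489²·sin(360°/24) = 409.97 mm²); the r=4.5 cylinder at (11, 11.5) contributes a regular 24-gon of circumradius 4.5 (area = (24/2)·4.500²·sin(360°/24) = 62.89 mm²); After the difference (first − rest): starting from the r=11.5 sphere (409.97 mm²), the r=4.5 cylinder at (11, 11.5) partially overlaps it — only the 0.02 mm² overlap (of its 62.89 mm²) is removed, clipping the outline — area = 409.95 mm². At z = 15: the r=11.5 sphere slices to a regular 24-gon of circumradius 10.954 (√(r²−h²) with h=3.5 from center) (area = (24/2)·10.954²·sin(360°/24) = 372.70 mm²); the cylinder at (11, 11.5): section is a regular 24-gon, circumradius r=4.5 (area = (24/2)·4.500²·sin(360°/24) = 62.89 mm²); Taking the first minus the rest: starting from the r=11.5 sphere (372.70 mm²), the r=4.5 cylinder at (11, 11.5) misses the remaining region (no effect) — area = 372.70 mm². Checking containment: the cross-section at z = 15 is a subset of the cross-section at z = 11.

entirely on top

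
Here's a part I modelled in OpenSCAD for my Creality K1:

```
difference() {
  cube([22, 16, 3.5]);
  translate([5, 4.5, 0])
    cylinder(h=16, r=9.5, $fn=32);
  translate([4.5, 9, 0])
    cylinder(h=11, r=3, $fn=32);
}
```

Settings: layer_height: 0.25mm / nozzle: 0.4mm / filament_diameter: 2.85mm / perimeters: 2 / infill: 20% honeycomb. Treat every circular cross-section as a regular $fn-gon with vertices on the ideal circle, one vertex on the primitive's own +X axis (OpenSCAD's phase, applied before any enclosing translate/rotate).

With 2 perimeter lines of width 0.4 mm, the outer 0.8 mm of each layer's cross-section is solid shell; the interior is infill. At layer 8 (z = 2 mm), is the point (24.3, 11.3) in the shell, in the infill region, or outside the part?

outside

At z = 2 mm: the cube is present — its section is the full 22×16 rectangle; the r=9.5 cylinder at (5, 4.5) gives a regular 32-gon of circumradius 9.5 (constant along its height); the cylinder at (4.5, 9): section is a regular 32-gon, circumradius r=3; Taking the first minus the rest: starting from the 22×16 cube, the r=9.5 cylinder at (5, 4.5) partially overlaps it — only the 178.92 mm² overlap (of its 281.71 mm²) is removed, clipping the outline; the r=3 cylinder at (4.5, 9) misses the remaining region (no effect) — 1 connected region. Overall, the cross-section is a single solid region. The nearest boundary edge runs (22.00, 16.00)→(22.00, 0.00); distance from the point to it = 2.30 mm. The point is not inside any of the regions above, so it lies outside the cross-section (2.30 mm from the nearest boundary).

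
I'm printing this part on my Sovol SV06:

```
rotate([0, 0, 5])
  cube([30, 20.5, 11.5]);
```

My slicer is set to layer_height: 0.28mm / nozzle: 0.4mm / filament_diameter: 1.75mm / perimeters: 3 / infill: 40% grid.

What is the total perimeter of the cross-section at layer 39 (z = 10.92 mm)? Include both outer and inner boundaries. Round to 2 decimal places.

101.00 mm

At z = 10.92 mm: the cube (footprint 30×20.5) is included at this height (perimeter 101.00 mm); (whole slice rotated 5° about Z — lengths, areas and connectivity unchanged). Overall, the cross-section is a single solid region. Total boundary length (outer) = 101.00 mm.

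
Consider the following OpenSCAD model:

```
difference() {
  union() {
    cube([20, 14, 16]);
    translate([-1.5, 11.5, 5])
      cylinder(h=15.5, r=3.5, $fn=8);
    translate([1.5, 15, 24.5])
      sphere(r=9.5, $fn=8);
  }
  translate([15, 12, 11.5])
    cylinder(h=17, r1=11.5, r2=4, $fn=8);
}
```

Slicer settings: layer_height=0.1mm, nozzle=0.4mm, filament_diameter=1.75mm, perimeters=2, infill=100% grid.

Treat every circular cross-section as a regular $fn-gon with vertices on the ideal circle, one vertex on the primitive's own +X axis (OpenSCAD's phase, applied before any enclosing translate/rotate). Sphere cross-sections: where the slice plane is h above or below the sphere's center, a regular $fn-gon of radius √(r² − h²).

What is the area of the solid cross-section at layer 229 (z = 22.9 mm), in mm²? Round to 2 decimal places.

At z = 22.9 mm: the cube is absent (z outside [0, 16]); the cylinder at (-1.5, 11.5) is absent (z outside [5, 20.5]); the sphere at (1.5, 15): section is a regular 8-gon, circumradius = √(r²−h²) = √(9.5²−1.6²) = 9.364 (area = (8/2)·9.364²·sin(360°/8) = 248.02 mm²); Taking the union: only the r=9.5 sphere at (1.5, 15) is present, so the union is just that shape — area = 248.02 mm²; the cone at (15, 12) contributes a regular 8-gon of circumradius 6.471 (interpolated between r1=11.5 and r2=4 at t=0.671) (area = (8/2)·6.471²·sin(360°/8) = 118.42 mm²); After the difference (first − rest): starting from that combined region (248.02 mm²), the cone at (15, 12) partially overlaps it — only the 4.72 mm² overlap (of its 118.42 mm²) is removed, clipping the outline — area = 243.31 mm². Overall, the cross-section is a single solid region. Net area = 243.31 mm².

243.31 mm²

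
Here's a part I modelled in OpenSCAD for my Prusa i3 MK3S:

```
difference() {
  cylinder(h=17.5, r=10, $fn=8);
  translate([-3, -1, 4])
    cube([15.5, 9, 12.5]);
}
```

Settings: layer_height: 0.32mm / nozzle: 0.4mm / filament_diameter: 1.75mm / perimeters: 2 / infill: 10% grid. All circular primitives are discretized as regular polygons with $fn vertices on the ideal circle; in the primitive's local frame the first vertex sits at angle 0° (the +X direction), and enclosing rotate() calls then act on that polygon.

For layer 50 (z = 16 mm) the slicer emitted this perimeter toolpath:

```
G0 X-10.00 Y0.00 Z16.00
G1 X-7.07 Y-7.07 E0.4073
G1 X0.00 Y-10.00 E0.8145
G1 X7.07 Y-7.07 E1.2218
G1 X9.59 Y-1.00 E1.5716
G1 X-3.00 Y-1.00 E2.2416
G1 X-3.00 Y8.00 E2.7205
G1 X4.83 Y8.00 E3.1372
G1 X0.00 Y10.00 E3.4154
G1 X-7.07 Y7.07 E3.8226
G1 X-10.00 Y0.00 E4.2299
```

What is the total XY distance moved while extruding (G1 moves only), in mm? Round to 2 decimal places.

Sum the Euclidean lengths of each G1 segment: total = 79.49 mm.

79.49 mm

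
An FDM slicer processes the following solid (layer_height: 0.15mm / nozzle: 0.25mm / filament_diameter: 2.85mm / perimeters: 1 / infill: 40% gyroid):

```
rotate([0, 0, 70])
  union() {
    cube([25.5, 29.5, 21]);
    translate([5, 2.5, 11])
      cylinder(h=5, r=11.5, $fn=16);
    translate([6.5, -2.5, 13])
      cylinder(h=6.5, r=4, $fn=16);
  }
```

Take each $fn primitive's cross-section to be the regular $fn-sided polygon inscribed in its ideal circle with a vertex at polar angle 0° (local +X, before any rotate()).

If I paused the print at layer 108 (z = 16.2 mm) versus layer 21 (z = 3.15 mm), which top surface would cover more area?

layer 108 (z = 16.2 mm)

Layer 108 (z = 16.2): the cube (footprint 25.5×29.5) is included at this height (area 752.25 mm²); the cylinder at (5, 2.5) is absent (z outside [11, 16]); the r=4 cylinder at (6.5, -2.5) gives a regular 16-gon of circumradius 4 (constant along its height) (area = (16/2)·4.000²·sin(360°/16) = 48.98 mm²); Combining (union): the regions partially overlap — summed areas 801.23 mm² minus the doubly-counted overlap 6.18 mm² gives 795.06 mm² — area = 795.06 mm²; (whole slice rotated 70° about Z — lengths, areas and connectivity unchanged). So its area = 795.06 mm². Layer 21 (z = 3.15): the cube is present — its section is the full 25.5×29.5 rectangle (area 752.25 mm²); the cylinder at (5, 2.5) is absent (z outside [11, 16]); the cylinder at (6.5, -2.5) is not intersected at this z (z outside [13, 19.5]); Combining (union): only the 25.5×29.5 cube is present, so the union is just that shape — area = 752.25 mm²; (whole slice rotated 70° about Z — lengths, areas and connectivity unchanged). So its area = 752.25 mm². Layer 108 is larger (795.06 vs 752.25 mm²).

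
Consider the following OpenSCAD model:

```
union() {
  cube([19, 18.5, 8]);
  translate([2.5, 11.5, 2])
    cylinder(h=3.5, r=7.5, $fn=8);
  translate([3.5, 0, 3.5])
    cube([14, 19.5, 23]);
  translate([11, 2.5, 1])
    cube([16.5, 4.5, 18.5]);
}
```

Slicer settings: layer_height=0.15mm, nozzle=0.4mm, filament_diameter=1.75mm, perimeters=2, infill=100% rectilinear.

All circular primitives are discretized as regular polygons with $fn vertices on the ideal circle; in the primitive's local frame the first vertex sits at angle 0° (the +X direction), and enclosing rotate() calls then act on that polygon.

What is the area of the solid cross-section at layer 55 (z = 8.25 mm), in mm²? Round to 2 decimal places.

318.00 mm²

At z = 8.25 mm: the cube does not reach this height (z outside [0, 8]); the cylinder at (2.5, 11.5) does not reach this height (z outside [2, 5.5]); the cube at (3.5, 0) (footprint 14×19.5) is included at this height (area 273.00 mm²); the cube at (11, 2.5) (footprint 16.5×4.5) is included at this height (area 74.25 mm²); Combining (union): the regions partially overlap — summed areas 347.25 mm² minus the doubly-counted overlap 29.25 mm² gives 318.00 mm² — area = 318.00 mm². Overall, the cross-section is a single solid region. Net area = 318.00 mm².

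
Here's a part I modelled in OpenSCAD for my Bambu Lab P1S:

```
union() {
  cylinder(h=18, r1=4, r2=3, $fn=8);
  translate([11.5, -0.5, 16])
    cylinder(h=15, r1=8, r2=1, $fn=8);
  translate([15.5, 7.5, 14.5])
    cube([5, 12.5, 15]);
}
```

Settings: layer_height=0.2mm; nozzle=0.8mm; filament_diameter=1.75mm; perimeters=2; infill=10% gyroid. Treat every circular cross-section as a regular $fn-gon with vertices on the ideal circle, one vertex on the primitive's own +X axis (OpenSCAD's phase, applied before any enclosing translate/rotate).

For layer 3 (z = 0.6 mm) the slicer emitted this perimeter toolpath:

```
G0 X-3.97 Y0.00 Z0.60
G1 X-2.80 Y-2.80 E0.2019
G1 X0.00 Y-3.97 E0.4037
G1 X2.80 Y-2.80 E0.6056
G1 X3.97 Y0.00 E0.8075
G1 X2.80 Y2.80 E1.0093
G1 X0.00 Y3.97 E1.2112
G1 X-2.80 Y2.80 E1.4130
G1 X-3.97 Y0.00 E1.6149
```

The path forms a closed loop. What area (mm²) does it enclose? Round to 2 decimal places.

44.46 mm²

Apply the shoelace formula to the sequence of (X, Y) vertices; enclosed area = 44.46 mm².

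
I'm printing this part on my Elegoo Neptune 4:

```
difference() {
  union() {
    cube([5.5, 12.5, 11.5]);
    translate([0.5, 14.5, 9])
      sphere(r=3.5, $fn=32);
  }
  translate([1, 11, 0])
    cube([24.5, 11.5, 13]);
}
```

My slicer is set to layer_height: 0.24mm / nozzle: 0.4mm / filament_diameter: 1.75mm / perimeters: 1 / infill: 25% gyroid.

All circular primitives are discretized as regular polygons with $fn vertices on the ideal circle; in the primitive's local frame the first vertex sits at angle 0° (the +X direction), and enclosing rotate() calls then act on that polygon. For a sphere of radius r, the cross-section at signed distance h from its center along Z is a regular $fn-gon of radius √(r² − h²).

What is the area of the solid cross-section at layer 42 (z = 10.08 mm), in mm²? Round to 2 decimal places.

81.30 mm²

At z = 10.08 mm: the cube (footprint 5.5×12.5) is included at this height (area 68.75 mm²); the r=3.5 sphere at (0.5, 14.5) contributes a regular 32-gon of circumradius √(3.5²−1.08²) = 3.329 (area = (32/2)·3.329²·sin(360°/32) = 34.60 mm²); Combining (union): the regions partially overlap — summed areas 103.35 mm² minus the doubly-counted overlap 3.09 mm² gives 100.26 mm² — area = 100.26 mm²; the 24.5×11.5 cube at (1, 11) contributes its full rectangle (area 281.75 mm²); After the difference (first − rest): starting from that combined region (100.26 mm²), the 24.5×11.5 cube at (1, 11) partially overlaps it — only the 18.96 mm² overlap (of its 281.75 mm²) is removed, clipping the outline — area = 81.30 mm². Overall, the cross-section is a single solid region. Net area = 81.30 mm².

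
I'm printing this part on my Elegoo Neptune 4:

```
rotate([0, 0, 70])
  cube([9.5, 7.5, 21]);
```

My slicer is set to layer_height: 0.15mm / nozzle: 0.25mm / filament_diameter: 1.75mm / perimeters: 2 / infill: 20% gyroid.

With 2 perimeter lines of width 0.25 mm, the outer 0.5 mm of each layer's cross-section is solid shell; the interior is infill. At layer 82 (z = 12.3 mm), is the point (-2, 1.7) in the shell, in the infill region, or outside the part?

infill

At z = 12.3 mm: the cube is present — its section is the full 9.5×7.5 rectangle; (whole slice rotated 70° about Z — lengths, areas and connectivity unchanged). Overall, the cross-section is a single solid region. Undo the 70° rotation: the query point maps to (0.913, 2.461) in the un-rotated model frame. The nearest boundary edge runs (0.00, 7.50)→(0.00, 0.00); distance from the point to it = 0.91 mm. The point is inside the cross-section and 0.91 mm from the nearest boundary — more than the 0.5 mm shell width (2 × 0.25), so it's in the infill interior.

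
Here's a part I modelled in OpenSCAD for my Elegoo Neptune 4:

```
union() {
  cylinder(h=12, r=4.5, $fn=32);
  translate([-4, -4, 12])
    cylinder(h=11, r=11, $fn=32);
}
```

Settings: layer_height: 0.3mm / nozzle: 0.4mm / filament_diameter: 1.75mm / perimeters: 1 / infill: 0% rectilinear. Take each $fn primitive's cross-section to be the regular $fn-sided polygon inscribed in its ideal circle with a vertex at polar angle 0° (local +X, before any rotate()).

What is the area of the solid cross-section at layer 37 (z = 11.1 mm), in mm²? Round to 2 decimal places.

At z = 11.1 mm: the cylinder: section is a regular 32-gon, circumradius r=4.5 (area = (32/2)·4.500²·sin(360°/32) = 63.21 mm²); the cylinder at (-4, -4) is absent (z outside [12, 23]); Combining (union): only the r=4.5 cylinder is present, so the union is just that shape — area = 63.21 mm². Overall, the cross-section is a single solid region. Net area = 63.21 mm².

63.21 mm²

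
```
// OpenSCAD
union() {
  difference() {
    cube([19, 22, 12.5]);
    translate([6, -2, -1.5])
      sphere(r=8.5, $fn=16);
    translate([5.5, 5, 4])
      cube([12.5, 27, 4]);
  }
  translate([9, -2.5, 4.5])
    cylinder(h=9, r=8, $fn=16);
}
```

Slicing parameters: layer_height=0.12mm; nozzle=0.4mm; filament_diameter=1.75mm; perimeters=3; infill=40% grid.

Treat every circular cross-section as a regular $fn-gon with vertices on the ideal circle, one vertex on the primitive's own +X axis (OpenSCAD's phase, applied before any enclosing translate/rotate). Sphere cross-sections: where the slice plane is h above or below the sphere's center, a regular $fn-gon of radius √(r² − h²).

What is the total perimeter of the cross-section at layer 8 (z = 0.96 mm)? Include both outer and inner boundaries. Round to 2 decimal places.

At z = 0.96 mm: the 19×22 cube contributes its full rectangle (perimeter 82.00 mm); the sphere at (6, -2): section is a regular 16-gon, circumradius = √(r²−h²) = √(8.5²−2.46²) = 8.136 (perimeter = 2·16·8.136·sin(180°/16) = 50.79 mm); the cube at (5.5, 5) is not intersected at this z (z outside [4, 8]); Taking the first minus the rest: starting from the 19×22 cube, the r=8.5 sphere at (6, -2) partially overlaps it — only the 66.05 mm² overlap (of its 202.66 mm²) is removed, clipping the outline — boundary = 82.33 mm; the cylinder at (9, -2.5) is absent (z outside [4.5, 13.5]); Taking the union: only the result so far is present, so the union is just that shape — boundary = 82.33 mm. Overall, the cross-section is a single solid region. Total boundary length (outer) = 82.33 mm.

82.33 mm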